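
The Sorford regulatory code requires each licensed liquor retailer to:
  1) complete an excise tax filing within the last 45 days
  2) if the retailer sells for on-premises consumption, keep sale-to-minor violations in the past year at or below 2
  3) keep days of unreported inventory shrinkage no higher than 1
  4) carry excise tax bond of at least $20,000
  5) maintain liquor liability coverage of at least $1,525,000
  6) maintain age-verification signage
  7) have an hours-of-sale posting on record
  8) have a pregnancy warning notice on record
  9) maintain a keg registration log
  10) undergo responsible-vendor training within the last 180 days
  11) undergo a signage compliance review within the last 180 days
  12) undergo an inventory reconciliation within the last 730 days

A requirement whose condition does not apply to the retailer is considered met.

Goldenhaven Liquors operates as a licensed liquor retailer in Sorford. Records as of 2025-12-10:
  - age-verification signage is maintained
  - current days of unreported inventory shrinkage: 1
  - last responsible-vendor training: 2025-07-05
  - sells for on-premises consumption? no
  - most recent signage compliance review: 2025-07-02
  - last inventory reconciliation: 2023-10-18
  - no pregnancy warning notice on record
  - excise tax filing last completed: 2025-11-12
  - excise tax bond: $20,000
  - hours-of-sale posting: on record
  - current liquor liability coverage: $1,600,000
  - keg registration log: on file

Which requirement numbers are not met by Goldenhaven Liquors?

1. excise tax filing 28 days ago vs limit 45 → met
2. condition 'sells for on-premises consumption' does not hold → requirement n/a → met
3. days of unreported inventory shrinkage 1 ≤ 1 → met
4. excise tax bond $20,000 ≥ $20,000 → met
5. liquor liability coverage $1,600,000 ≥ $1,525,000 → met
6. age-verification signage present → met
7. hours-of-sale posting present → met
8. pregnancy warning notice absent → not met
9. keg registration log present → met
10. responsible-vendor training 158 days ago vs limit 180 → met
11. signage compliance review 161 days ago vs limit 180 → met
12. inventory reconciliation 784 days ago vs limit 730 → not met
Not met: 8, 12

8, 12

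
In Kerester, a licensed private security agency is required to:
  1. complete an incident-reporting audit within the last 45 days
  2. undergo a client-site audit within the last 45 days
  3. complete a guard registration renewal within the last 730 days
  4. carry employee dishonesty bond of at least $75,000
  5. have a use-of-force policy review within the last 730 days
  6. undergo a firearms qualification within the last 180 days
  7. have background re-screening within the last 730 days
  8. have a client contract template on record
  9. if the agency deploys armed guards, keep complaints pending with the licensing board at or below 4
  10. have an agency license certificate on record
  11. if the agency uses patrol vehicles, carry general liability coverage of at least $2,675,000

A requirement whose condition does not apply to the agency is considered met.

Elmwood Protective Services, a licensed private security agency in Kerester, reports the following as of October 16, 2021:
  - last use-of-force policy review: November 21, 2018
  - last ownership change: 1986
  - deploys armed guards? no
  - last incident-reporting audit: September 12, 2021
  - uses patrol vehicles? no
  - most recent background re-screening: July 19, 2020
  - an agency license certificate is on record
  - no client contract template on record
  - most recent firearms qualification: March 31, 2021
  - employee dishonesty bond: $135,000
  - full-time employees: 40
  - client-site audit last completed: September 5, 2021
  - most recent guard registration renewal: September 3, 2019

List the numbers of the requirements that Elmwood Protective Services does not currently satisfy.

1. incident-reporting audit 34 days ago vs limit 45 → met
2. client-site audit 41 days ago vs limit 45 → met
3. guard registration renewal 774 days ago vs limit 730 → not met
4. employee dishonesty bond $135,000 ≥ $75,000 → met
5. use-of-force policy review 1060 days ago vs limit 730 → not met
6. firearms qualification 199 days ago vs limit 180 → not met
7. background re-screening 454 days ago vs limit 730 → met
8. client contract template absent → not met
9. condition 'deploys armed guards' does not hold → requirement n/a → met
10. agency license certificate present → met
11. condition 'uses patrol vehicles' does not hold → requirement n/a → met
Not met: 3, 5, 6, 8

3, 5, 6, 8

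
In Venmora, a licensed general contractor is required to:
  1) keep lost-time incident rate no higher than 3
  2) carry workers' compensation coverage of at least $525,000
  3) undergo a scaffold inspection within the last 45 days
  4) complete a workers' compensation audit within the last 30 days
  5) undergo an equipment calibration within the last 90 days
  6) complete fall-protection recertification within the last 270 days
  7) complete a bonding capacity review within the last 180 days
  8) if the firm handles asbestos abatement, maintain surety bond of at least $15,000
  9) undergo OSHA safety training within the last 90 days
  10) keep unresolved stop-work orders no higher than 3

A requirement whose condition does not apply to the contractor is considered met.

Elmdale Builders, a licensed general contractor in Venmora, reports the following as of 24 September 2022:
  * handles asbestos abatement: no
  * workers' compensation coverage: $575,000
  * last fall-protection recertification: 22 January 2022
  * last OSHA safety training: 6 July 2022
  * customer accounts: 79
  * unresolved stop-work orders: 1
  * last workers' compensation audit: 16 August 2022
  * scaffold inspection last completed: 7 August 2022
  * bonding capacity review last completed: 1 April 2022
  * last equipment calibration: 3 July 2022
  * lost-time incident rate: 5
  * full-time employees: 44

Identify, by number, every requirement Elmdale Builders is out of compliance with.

1. lost-time incident rate 5 > 3 → not met
2. workers' compensation coverage $575,000 ≥ $525,000 → met
3. scaffold inspection 48 days ago vs limit 45 → not met
4. workers' compensation audit 39 days ago vs limit 30 → not met
5. equipment calibration 83 days ago vs limit 90 → met
6. fall-protection recertification 245 days ago vs limit 270 → met
7. bonding capacity review 176 days ago vs limit 180 → met
8. condition 'handles asbestos abatement' does not hold → requirement n/a → met
9. OSHA safety training 80 days ago vs limit 90 → met
10. unresolved stop-work orders 1 ≤ 3 → met
Not met: 1, 3, 4

1, 3, 4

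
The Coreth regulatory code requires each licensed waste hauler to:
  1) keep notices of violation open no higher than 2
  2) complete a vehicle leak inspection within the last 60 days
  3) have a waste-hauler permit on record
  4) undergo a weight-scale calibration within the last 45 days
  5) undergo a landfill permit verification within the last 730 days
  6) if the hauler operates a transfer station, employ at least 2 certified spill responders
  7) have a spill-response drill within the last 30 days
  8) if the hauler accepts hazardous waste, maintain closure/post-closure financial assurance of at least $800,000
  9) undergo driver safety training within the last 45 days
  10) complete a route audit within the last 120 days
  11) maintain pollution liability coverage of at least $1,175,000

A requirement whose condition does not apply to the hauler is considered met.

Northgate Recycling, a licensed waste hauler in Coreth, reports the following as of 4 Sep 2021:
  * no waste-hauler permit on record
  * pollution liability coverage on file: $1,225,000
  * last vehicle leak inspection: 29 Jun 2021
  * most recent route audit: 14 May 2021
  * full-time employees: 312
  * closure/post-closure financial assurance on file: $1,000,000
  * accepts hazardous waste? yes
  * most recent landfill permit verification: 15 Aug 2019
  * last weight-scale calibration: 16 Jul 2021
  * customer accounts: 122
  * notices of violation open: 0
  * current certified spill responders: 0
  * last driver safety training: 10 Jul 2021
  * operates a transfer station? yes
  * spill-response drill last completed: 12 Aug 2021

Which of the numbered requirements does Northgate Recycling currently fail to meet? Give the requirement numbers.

1. notices of violation open 0 ≤ 2 → met
2. vehicle leak inspection 67 days ago vs limit 60 → not met
3. waste-hauler permit absent → not met
4. weight-scale calibration 50 days ago vs limit 45 → not met
5. landfill permit verification 751 days ago vs limit 730 → not met
6. condition 'operates a transfer station' holds; certified spill responders 0 < 2 → not met
7. spill-response drill 23 days ago vs limit 30 → met
8. condition 'accepts hazardous waste' holds; closure/post-closure financial assurance $1,000,000 ≥ $800,000 → met
9. driver safety training 56 days ago vs limit 45 → not met
10. route audit 113 days ago vs limit 120 → met
11. pollution liability coverage $1,225,000 ≥ $1,175,000 → met
Not met: 2, 3, 4, 5, 6, 9

2, 3, 4, 5, 6, 9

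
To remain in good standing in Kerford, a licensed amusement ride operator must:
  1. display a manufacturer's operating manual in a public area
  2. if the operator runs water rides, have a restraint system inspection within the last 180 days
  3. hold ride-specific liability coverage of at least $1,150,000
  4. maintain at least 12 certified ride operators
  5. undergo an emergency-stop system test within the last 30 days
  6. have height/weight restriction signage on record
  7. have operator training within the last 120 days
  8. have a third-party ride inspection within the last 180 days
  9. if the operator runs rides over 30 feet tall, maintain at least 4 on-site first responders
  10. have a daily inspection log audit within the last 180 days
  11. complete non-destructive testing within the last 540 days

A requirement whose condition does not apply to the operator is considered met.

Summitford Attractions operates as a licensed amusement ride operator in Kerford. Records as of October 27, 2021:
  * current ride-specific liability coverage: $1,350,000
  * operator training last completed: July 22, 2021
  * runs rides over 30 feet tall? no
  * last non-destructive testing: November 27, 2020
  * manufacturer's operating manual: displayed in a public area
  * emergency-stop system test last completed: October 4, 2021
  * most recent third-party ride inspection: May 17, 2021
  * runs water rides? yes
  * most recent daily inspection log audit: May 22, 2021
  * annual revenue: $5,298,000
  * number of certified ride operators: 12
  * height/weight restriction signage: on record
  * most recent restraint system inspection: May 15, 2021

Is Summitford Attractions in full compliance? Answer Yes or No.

Yes

1. manufacturer's operating manual present → met
2. condition 'runs water rides' holds; restraint system inspection 165 days ago vs limit 180 → met
3. ride-specific liability coverage $1,350,000 ≥ $1,150,000 → met
4. certified ride operators 12 ≥ 12 → met
5. emergency-stop system test 23 days ago vs limit 30 → met
6. height/weight restriction signage present → met
7. operator training 97 days ago vs limit 120 → met
8. third-party ride inspection 163 days ago vs limit 180 → met
9. condition 'runs rides over 30 feet tall' does not hold → requirement n/a → met
10. daily inspection log audit 158 days ago vs limit 180 → met
11. non-destructive testing 334 days ago vs limit 540 → met
All met.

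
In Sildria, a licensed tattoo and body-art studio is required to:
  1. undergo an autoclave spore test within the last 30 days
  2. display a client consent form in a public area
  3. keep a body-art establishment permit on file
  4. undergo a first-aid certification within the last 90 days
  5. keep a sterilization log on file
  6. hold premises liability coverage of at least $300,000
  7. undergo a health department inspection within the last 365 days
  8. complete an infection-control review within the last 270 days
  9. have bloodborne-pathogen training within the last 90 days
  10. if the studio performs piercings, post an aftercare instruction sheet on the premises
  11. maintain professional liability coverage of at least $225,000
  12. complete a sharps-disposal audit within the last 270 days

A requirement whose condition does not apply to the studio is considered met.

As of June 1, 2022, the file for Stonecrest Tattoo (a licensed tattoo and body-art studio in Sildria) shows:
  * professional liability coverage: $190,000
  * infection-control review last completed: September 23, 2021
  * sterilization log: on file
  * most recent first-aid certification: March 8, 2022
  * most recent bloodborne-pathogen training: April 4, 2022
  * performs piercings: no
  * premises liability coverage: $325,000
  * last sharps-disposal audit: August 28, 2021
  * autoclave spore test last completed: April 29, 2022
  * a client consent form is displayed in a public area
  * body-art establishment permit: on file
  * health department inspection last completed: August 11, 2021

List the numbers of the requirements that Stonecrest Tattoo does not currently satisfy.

1. autoclave spore test 33 days ago vs limit 30 → not met
2. client consent form present → met
3. body-art establishment permit present → met
4. first-aid certification 85 days ago vs limit 90 → met
5. sterilization log present → met
6. premises liability coverage $325,000 ≥ $300,000 → met
7. health department inspection 294 days ago vs limit 365 → met
8. infection-control review 251 days ago vs limit 270 → met
9. bloodborne-pathogen training 58 days ago vs limit 90 → met
10. condition 'performs piercings' does not hold → requirement n/a → met
11. professional liability coverage $190,000 < $225,000 → not met
12. sharps-disposal audit 277 days ago vs limit 270 → not met
Not met: 1, 11, 12

1, 11, 12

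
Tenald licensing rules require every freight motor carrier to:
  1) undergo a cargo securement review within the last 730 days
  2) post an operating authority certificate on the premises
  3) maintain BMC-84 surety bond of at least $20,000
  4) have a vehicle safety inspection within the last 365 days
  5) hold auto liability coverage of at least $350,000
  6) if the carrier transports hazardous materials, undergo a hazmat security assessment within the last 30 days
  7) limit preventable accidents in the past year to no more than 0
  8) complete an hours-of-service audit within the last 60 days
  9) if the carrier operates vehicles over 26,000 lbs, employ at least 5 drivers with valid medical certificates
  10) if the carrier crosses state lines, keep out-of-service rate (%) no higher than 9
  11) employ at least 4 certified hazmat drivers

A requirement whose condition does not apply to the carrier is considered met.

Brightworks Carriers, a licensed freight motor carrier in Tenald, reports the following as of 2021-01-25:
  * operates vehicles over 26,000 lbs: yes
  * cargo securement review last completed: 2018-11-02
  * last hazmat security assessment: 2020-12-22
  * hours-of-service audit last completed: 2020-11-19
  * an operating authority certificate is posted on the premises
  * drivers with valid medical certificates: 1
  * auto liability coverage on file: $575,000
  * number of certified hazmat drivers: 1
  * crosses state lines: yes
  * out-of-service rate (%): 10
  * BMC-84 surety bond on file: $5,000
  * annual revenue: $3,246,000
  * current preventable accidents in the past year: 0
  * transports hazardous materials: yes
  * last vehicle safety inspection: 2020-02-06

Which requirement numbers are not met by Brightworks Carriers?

1, 3, 6, 8, 9, 10, 11

1. cargo securement review 815 days ago vs limit 730 → not met
2. operating authority certificate present → met
3. BMC-84 surety bond $5,000 < $20,000 → not met
4. vehicle safety inspection 354 days ago vs limit 365 → met
5. auto liability coverage $575,000 ≥ $350,000 → met
6. condition 'transports hazardous materials' holds; hazmat security assessment 34 days ago vs limit 30 → not met
7. preventable accidents in the past year 0 ≤ 0 → met
8. hours-of-service audit 67 days ago vs limit 60 → not met
9. condition 'operates vehicles over 26,000 lbs' holds; drivers with valid medical certificates 1 < 5 → not met
10. condition 'crosses state lines' holds; out-of-service rate (%) 10 > 9 → not met
11. certified hazmat drivers 1 < 4 → not met
Not met: 1, 3, 6, 8, 9, 10, 11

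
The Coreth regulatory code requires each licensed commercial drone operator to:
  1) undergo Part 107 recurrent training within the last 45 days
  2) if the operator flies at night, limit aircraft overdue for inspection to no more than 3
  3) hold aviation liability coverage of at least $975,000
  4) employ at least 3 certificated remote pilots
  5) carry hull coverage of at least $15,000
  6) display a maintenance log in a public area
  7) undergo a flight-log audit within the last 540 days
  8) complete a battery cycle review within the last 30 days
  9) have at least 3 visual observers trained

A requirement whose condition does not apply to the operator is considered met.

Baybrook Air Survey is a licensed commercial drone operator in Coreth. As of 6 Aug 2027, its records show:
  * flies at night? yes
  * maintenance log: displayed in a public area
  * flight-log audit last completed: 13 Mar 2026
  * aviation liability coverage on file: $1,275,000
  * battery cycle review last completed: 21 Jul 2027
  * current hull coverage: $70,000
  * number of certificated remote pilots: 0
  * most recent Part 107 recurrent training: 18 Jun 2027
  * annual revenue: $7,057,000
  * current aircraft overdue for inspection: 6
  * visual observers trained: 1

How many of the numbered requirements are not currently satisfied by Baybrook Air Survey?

1. Part 107 recurrent training 49 days ago vs limit 45 → not met
2. condition 'flies at night' holds; aircraft overdue for inspection 6 > 3 → not met
3. aviation liability coverage $1,275,000 ≥ $975,000 → met
4. certificated remote pilots 0 < 3 → not met
5. hull coverage $70,000 ≥ $15,000 → met
6. maintenance log present → met
7. flight-log audit 511 days ago vs limit 540 → met
8. battery cycle review 16 days ago vs limit 30 → met
9. visual observers trained 1 < 3 → not met
Not met: 4 of 9

4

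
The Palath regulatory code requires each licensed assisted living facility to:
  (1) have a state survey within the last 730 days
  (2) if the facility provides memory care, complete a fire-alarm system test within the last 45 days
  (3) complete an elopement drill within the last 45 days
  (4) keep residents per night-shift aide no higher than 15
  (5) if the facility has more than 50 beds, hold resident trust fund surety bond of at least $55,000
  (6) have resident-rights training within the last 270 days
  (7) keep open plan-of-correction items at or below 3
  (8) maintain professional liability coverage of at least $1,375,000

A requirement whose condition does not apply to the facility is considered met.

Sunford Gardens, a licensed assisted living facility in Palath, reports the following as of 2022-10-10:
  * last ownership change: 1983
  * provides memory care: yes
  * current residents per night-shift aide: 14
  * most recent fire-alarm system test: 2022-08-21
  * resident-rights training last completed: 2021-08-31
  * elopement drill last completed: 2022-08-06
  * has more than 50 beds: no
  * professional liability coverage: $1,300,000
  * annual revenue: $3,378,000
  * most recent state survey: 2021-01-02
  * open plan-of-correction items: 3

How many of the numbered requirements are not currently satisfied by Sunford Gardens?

1. state survey 646 days ago vs limit 730 → met
2. condition 'provides memory care' holds; fire-alarm system test 50 days ago vs limit 45 → not met
3. elopement drill 65 days ago vs limit 45 → not met
4. residents per night-shift aide 14 ≤ 15 → met
5. condition 'has more than 50 beds' does not hold → requirement n/a → met
6. resident-rights training 405 days ago vs limit 270 → not met
7. open plan-of-correction items 3 ≤ 3 → met
8. professional liability coverage $1,300,000 < $1,375,000 → not met
Not met: 4 of 8

4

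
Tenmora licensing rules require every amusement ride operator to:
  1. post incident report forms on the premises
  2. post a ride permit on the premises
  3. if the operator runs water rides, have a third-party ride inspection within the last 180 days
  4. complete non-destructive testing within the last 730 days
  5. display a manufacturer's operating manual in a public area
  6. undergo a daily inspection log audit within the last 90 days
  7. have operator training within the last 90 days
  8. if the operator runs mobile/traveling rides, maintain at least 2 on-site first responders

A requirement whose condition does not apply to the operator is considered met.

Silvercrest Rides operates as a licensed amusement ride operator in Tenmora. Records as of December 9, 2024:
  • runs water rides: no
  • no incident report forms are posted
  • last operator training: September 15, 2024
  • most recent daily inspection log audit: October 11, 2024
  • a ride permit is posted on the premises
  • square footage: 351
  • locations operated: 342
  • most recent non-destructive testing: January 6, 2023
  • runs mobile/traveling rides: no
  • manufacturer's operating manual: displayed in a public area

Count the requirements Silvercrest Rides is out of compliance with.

1

1. incident report forms absent → not met
2. ride permit present → met
3. condition 'runs water rides' does not hold → requirement n/a → met
4. non-destructive testing 703 days ago vs limit 730 → met
5. manufacturer's operating manual present → met
6. daily inspection log audit 59 days ago vs limit 90 → met
7. operator training 85 days ago vs limit 90 → met
8. condition 'runs mobile/traveling rides' does not hold → requirement n/a → met
Not met: 1 of 8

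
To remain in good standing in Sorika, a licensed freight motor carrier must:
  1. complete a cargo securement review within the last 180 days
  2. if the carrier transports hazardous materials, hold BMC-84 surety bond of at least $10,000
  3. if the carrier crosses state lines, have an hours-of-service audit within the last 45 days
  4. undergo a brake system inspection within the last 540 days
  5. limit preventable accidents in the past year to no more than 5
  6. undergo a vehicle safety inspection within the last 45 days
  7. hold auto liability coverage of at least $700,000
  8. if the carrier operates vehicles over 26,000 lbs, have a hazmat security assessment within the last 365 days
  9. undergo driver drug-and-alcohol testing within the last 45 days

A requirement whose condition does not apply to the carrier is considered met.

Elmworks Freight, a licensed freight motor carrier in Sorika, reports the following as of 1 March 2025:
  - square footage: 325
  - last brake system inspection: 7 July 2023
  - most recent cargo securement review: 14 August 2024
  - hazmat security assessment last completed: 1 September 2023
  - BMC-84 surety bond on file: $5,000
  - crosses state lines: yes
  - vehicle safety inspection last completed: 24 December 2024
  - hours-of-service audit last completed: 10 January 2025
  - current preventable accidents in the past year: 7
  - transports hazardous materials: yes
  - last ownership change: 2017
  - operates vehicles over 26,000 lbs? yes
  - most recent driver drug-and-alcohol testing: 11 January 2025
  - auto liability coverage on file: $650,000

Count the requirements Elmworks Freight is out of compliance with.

1. cargo securement review 199 days ago vs limit 180 → not met
2. condition 'transports hazardous materials' holds; BMC-84 surety bond $5,000 < $10,000 → not met
3. condition 'crosses state lines' holds; hours-of-service audit 50 days ago vs limit 45 → not met
4. brake system inspection 603 days ago vs limit 540 → not met
5. preventable accidents in the past year 7 > 5 → not met
6. vehicle safety inspection 67 days ago vs limit 45 → not met
7. auto liability coverage $650,000 < $700,000 → not met
8. condition 'operates vehicles over 26,000 lbs' holds; hazmat security assessment 547 days ago vs limit 365 → not met
9. driver drug-and-alcohol testing 49 days ago vs limit 45 → not met
Not met: 9 of 9

9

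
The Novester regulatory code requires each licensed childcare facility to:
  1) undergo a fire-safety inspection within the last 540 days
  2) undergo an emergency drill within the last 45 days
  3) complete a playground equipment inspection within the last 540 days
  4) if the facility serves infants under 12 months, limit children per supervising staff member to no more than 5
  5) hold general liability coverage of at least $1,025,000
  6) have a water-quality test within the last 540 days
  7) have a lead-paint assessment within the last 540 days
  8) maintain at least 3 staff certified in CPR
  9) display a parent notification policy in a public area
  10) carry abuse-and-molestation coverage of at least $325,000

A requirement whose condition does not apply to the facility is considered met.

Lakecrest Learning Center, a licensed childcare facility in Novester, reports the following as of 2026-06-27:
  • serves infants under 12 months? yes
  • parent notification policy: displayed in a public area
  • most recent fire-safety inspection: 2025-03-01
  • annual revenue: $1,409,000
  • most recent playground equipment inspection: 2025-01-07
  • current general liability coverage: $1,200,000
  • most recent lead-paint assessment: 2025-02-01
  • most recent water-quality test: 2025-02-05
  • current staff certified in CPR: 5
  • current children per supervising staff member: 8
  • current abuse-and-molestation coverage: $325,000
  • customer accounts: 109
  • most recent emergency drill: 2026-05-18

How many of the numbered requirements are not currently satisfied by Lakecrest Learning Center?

1. fire-safety inspection 483 days ago vs limit 540 → met
2. emergency drill 40 days ago vs limit 45 → met
3. playground equipment inspection 536 days ago vs limit 540 → met
4. condition 'serves infants under 12 months' holds; children per supervising staff member 8 > 5 → not met
5. general liability coverage $1,200,000 ≥ $1,025,000 → met
6. water-quality test 507 days ago vs limit 540 → met
7. lead-paint assessment 511 days ago vs limit 540 → met
8. staff certified in CPR 5 ≥ 3 → met
9. parent notification policy present → met
10. abuse-and-molestation coverage $325,000 ≥ $325,000 → met
Not met: 1 of 10

1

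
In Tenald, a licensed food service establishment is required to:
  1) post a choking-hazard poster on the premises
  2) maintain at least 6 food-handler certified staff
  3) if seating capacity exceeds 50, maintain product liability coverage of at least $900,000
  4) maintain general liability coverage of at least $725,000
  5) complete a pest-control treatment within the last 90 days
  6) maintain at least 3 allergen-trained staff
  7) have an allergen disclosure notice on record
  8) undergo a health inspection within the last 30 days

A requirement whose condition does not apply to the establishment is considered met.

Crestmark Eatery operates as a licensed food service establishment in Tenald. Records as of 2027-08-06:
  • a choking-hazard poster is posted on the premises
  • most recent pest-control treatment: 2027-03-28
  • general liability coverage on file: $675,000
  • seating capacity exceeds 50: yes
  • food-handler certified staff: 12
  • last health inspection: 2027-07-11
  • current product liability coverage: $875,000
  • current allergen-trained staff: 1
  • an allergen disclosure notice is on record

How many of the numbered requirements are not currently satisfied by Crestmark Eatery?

4

1. choking-hazard poster present → met
2. food-handler certified staff 12 ≥ 6 → met
3. condition 'seating capacity exceeds 50' holds; product liability coverage $875,000 < $900,000 → not met
4. general liability coverage $675,000 < $725,000 → not met
5. pest-control treatment 131 days ago vs limit 90 → not met
6. allergen-trained staff 1 < 3 → not met
7. allergen disclosure notice present → met
8. health inspection 26 days ago vs limit 30 → met
Not met: 4 of 8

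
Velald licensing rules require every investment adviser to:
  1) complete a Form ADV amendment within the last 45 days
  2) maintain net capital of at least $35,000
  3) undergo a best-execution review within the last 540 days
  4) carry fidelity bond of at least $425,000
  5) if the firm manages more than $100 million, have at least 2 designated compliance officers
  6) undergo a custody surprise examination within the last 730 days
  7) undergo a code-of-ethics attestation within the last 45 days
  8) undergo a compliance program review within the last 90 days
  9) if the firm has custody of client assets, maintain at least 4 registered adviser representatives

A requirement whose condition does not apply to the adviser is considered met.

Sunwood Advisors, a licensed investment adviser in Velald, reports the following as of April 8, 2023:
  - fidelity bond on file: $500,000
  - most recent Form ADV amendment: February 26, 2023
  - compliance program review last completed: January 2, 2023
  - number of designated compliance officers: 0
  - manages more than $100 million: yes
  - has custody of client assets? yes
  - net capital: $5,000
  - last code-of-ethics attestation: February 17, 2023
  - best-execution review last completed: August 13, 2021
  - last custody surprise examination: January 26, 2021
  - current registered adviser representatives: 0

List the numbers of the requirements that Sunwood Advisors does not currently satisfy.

2, 3, 5, 6, 7, 8, 9

1. Form ADV amendment 41 days ago vs limit 45 → met
2. net capital $5,000 < $35,000 → not met
3. best-execution review 603 days ago vs limit 540 → not met
4. fidelity bond $500,000 ≥ $425,000 → met
5. condition 'manages more than $100 million' holds; designated compliance officers 0 < 2 → not met
6. custody surprise examination 802 days ago vs limit 730 → not met
7. code-of-ethics attestation 50 days ago vs limit 45 → not met
8. compliance program review 96 days ago vs limit 90 → not met
9. condition 'has custody of client assets' holds; registered adviser representatives 0 < 4 → not met
Not met: 2, 3, 5, 6, 7, 8, 9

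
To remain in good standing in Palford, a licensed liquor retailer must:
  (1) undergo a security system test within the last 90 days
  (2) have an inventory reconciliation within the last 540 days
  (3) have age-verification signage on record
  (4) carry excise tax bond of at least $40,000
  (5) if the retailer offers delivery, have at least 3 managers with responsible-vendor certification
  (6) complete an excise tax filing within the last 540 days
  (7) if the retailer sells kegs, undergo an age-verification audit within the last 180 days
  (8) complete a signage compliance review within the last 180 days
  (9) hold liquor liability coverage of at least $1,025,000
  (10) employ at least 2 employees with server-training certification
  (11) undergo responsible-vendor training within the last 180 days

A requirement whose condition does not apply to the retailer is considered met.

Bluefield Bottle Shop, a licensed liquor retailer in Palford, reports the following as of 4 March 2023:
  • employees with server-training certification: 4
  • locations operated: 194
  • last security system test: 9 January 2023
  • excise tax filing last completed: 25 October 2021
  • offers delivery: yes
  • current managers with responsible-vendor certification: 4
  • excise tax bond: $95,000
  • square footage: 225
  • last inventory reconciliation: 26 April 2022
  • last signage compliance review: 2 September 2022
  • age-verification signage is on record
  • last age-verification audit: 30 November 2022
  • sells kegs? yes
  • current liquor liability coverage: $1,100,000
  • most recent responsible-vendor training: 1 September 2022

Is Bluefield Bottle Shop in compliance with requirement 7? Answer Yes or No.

Yes

7. condition 'sells kegs' holds; age-verification audit 94 days ago vs limit 180 → met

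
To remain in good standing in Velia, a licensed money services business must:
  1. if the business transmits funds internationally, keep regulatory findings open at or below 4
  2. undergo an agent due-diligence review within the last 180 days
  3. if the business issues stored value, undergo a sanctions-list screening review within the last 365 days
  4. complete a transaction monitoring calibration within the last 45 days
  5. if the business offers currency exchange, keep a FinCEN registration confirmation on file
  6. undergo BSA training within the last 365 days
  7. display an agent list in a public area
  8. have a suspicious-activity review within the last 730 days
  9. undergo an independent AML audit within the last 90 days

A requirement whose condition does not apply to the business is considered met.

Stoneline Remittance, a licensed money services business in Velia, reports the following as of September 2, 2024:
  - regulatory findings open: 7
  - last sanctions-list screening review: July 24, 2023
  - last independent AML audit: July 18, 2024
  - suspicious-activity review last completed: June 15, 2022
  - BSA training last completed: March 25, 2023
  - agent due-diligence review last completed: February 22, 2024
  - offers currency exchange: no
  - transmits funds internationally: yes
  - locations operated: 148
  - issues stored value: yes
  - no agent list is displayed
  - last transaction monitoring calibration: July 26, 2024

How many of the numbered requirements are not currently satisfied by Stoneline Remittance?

6

1. condition 'transmits funds internationally' holds; regulatory findings open 7 > 4 → not met
2. agent due-diligence review 193 days ago vs limit 180 → not met
3. condition 'issues stored value' holds; sanctions-list screening review 406 days ago vs limit 365 → not met
4. transaction monitoring calibration 38 days ago vs limit 45 → met
5. condition 'offers currency exchange' does not hold → requirement n/a → met
6. BSA training 527 days ago vs limit 365 → not met
7. agent list absent → not met
8. suspicious-activity review 810 days ago vs limit 730 → not met
9. independent AML audit 46 days ago vs limit 90 → met
Not met: 6 of 9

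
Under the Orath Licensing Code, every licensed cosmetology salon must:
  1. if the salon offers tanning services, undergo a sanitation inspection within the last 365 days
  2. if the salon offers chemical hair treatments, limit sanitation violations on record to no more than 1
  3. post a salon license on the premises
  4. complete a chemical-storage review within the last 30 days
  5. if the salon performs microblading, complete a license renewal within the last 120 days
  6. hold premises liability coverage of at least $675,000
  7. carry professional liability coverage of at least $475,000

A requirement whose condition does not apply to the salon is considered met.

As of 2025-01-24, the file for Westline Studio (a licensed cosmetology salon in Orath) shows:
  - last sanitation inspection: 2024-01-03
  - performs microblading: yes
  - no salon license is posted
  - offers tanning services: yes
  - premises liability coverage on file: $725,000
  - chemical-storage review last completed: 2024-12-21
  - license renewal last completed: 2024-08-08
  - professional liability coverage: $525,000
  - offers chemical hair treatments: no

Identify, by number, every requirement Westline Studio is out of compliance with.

1, 3, 4, 5

1. condition 'offers tanning services' holds; sanitation inspection 387 days ago vs limit 365 → not met
2. condition 'offers chemical hair treatments' does not hold → requirement n/a → met
3. salon license absent → not met
4. chemical-storage review 34 days ago vs limit 30 → not met
5. condition 'performs microblading' holds; license renewal 169 days ago vs limit 120 → not met
6. premises liability coverage $725,000 ≥ $675,000 → met
7. professional liability coverage $525,000 ≥ $475,000 → met
Not met: 1, 3, 4, 5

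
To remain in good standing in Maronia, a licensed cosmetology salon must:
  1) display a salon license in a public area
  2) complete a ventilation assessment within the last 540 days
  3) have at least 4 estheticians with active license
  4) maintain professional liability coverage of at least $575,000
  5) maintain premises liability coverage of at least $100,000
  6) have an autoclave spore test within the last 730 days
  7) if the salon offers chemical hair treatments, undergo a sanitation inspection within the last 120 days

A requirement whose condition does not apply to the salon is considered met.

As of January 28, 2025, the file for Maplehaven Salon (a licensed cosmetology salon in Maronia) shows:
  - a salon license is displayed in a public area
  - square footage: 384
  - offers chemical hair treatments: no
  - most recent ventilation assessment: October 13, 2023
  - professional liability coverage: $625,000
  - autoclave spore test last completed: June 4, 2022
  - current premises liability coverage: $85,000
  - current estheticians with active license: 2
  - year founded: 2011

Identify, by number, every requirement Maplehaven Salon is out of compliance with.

3, 5, 6

1. salon license present → met
2. ventilation assessment 473 days ago vs limit 540 → met
3. estheticians with active license 2 < 4 → not met
4. professional liability coverage $625,000 ≥ $575,000 → met
5. premises liability coverage $85,000 < $100,000 → not met
6. autoclave spore test 969 days ago vs limit 730 → not met
7. condition 'offers chemical hair treatments' does not hold → requirement n/a → met
Not met: 3, 5, 6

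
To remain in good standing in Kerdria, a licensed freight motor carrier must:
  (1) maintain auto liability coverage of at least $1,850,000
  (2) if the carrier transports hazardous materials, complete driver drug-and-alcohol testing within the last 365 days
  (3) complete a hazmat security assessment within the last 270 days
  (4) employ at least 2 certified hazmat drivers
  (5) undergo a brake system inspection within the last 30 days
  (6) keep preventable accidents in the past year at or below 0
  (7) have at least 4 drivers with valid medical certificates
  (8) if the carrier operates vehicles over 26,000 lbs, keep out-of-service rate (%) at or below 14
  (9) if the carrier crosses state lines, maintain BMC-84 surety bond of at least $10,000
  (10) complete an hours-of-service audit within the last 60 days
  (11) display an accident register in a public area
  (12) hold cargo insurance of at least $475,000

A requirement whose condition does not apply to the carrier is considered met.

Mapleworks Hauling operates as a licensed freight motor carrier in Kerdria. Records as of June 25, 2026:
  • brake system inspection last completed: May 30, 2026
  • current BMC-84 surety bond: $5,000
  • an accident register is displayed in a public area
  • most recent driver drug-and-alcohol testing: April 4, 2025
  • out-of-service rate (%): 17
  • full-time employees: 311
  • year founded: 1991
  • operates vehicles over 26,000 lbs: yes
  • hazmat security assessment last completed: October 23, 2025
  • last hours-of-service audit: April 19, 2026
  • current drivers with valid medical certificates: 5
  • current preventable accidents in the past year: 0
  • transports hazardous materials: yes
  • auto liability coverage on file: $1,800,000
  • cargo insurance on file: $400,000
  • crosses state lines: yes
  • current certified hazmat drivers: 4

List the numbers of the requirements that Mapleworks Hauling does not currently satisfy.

1, 2, 8, 9, 10, 12

1. auto liability coverage $1,800,000 < $1,850,000 → not met
2. condition 'transports hazardous materials' holds; driver drug-and-alcohol testing 447 days ago vs limit 365 → not met
3. hazmat security assessment 245 days ago vs limit 270 → met
4. certified hazmat drivers 4 ≥ 2 → met
5. brake system inspection 26 days ago vs limit 30 → met
6. preventable accidents in the past year 0 ≤ 0 → met
7. drivers with valid medical certificates 5 ≥ 4 → met
8. condition 'operates vehicles over 26,000 lbs' holds; out-of-service rate (%) 17 > 14 → not met
9. condition 'crosses state lines' holds; BMC-84 surety bond $5,000 < $10,000 → not met
10. hours-of-service audit 67 days ago vs limit 60 → not met
11. accident register present → met
12. cargo insurance $400,000 < $475,000 → not met
Not met: 1, 2, 8, 9, 10, 12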